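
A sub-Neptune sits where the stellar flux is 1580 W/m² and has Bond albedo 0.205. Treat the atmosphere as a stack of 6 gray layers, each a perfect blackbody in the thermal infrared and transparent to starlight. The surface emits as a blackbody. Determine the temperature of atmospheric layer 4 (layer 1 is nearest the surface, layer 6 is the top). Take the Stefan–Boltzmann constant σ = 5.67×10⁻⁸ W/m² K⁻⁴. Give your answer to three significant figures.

The effective emission temperature is T_e = [S(1−α)/(4σ)]^¼ = 272.8 K.
Each opaque layer satisfies 2T_j⁴ = T_{j−1}⁴ + T_{j+1}⁴, giving T_k⁴ = (N+1−k)T_e⁴.
With k = 4: T_4 = (6+1−4)^¼·272.8 K = 359.0 K.

359 K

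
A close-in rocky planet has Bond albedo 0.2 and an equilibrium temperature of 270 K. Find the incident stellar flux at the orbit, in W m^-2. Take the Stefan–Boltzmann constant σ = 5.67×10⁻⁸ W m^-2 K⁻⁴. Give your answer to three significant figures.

Invert the energy balance for S: S = 4σT⁴/(1−α).
σT⁴ = 5.67×10⁻⁸·(270)⁴ = 301.3 W m^-2.
S = 4·301.3/0.8 = 1507 W m^-2.

1510 W m^-2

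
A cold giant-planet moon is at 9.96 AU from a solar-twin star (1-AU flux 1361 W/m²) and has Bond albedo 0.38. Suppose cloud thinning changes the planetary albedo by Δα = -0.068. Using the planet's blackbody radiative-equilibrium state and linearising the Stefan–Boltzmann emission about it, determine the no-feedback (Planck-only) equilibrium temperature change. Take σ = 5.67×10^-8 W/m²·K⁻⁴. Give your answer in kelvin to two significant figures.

By the inverse-square law, S = 1361/9.96² = 13.72 W/m².
Reference equilibrium: T_e = [S(1−α)/(4σ)]^(1/4) = 78.26 K.
ΔF = −(S/4)Δα = −(13.72/4)×(-0.068) = 0.2332 W/m².
The Planck feedback parameter is 4σT_e³ = 0.1087 W/m²/K.
Hence the no-feedback warming is ΔF/(4σT_e³) = 2.15 K.

2.1 K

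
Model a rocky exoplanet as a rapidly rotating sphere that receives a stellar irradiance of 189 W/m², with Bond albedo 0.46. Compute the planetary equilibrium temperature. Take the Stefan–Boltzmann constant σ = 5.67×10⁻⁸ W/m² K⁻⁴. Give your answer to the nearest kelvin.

The planet absorbs (1−α)S over its disc πR² and re-emits over 4πR², so the mean absorbed flux is (1−0.46)·189.0/4 = 25.52 W/m².
Set σT⁴ = 25.52 → T = (25.52/σ)^(1/4) = 145.6 K.

146 K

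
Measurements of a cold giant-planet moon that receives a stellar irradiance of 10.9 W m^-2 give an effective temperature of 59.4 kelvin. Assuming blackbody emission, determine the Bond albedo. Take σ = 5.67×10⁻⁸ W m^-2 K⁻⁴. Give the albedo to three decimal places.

Energy balance: S(1−α)/4 = σT⁴, so 1−α = 4σT⁴/S.
σT⁴ = 0.7059 W m^-2, so 4σT⁴ = 2.824 W m^-2.
1−α = 2.824/10.90 = 0.2590, so α = 0.7410.

0.741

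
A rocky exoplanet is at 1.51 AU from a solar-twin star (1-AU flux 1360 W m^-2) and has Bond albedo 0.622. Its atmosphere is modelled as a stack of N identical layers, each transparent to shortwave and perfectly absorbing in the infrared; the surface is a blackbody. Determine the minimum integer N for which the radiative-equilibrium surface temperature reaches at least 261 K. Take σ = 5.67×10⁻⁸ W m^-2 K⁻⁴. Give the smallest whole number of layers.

4

Irradiance scales as 1/d², so S = 1360 W m^-2 × (1/1.51)² = 596.5 W m^-2.
Top-of-atmosphere balance: σT_e⁴ = S(1−α)/4 = 56.37 W m^-2 → T_e = 177.6 K.
Need (N+1)T_e⁴ ≥ T_s⁴, i.e. N+1 ≥ (261/177.6)⁴ = 4.668.
Rounding up, N = 4.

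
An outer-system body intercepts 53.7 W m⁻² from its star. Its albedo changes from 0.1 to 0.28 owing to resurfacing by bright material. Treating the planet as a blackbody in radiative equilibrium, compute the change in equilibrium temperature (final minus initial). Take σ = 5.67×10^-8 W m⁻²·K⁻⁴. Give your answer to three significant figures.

Before: T₁ = [53.70·0.9/(4σ)]^(1/4) = 120.8 K.
Final:   T₂ = [S(1−0.28)/(4σ)]^(1/4) = 114.3 K.
Change: 114.3 − 120.8 = -6.556 K.

-6.56 kelvin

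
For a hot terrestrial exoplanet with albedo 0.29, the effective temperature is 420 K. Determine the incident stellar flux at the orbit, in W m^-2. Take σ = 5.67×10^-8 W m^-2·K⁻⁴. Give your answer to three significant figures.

9940 W m^-2

Invert the energy balance for S: S = 4σT⁴/(1−α).
The emitted flux is σT⁴ = 1764 W m^-2.
S = 4·1764/0.71 = 9940 W m^-2.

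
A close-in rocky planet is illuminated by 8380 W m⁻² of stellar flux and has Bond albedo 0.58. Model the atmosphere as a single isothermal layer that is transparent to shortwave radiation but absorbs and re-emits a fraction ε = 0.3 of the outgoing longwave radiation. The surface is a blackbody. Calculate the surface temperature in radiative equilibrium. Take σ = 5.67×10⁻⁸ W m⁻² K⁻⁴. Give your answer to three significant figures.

368 K

Effective emission temperature (TOA balance): σT_e⁴ = S(1−α)/4 = 879.9 W m⁻² → T_e = 352.9 K.
For a single slab of emissivity ε, T_s⁴ = 2T_e⁴/(2−ε); thus T_s = 352.9·(1.176)^(1/4) = 367.6 K.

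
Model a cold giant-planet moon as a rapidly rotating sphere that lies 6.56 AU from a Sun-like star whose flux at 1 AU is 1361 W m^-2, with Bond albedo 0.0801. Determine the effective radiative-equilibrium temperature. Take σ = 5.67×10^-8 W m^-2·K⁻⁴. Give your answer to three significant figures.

106 K

Irradiance scales as 1/d², so S = 1361 W m^-2 × (1/6.56)² = 31.63 W m^-2.
Absorbed flux (global mean): S(1−α)/4 = 31.63·0.92/4 = 7.273 W m^-2.
Set σT⁴ = 7.273 → T = (7.273/σ)^(1/4) = 106.4 K.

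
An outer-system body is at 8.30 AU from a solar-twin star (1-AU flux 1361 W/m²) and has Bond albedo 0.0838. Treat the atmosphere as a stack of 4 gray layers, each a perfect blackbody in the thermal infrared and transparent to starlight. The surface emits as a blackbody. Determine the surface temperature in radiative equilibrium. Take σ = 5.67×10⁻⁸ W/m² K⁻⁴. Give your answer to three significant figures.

141 kelvin

By the inverse-square law, S = 1361/8.30² = 19.76 W/m².
The effective emission temperature is T_e = [S(1−α)/(4σ)]^¼ = 94.52 K.
Layer-by-layer balance gives σT_s⁴ = (N+1)σT_e⁴, so T_s = 5^¼·94.52 = 141.3 K.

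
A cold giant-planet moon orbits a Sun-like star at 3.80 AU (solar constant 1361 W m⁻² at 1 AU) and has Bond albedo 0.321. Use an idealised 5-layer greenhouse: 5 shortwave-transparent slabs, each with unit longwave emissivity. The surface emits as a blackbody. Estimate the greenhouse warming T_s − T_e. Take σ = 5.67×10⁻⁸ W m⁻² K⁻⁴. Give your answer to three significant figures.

Irradiance scales as 1/d², so S = 1361 W m⁻² × (1/3.80)² = 94.25 W m⁻².
OLR = S(1−α)/4 = 16.00 W m⁻²; the top layer radiates at T_e = 129.6 K.
T_s = (N+1)^(1/4)·T_e = 202.8 K.
Warming: T_s − T_e = 73.24 K.

73.2 K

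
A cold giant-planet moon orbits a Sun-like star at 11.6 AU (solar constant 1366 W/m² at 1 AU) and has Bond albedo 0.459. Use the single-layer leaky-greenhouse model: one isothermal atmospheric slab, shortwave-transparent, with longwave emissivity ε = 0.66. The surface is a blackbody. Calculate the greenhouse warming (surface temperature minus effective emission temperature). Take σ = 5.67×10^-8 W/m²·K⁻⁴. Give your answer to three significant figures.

Flux at the orbit: S = 1366/(11.6)² = 10.15 W/m².
The planet radiates to space at T_e = [S(1−α)/(4σ)]^(1/4) = 70.15 K.
The surface balance (absorbed SW + ε·downward IR = σT_s⁴) with T_a⁴ = T_s⁴/2 reduces to T_s = T_e·[2/(2−ε)]^¼ = 77.54 K.
T_s − T_e = 77.54 − 70.15 = 7.387 K.

7.39 kelvin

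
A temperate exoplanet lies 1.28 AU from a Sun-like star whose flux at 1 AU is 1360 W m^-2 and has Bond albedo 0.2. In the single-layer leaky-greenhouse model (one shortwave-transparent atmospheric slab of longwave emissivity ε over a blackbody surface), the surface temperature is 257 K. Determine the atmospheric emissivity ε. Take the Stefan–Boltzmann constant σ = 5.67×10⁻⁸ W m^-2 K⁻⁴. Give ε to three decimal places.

0.658

By the inverse-square law, S = 1360/1.28² = 830.1 W m^-2.
Effective temperature: T_e = [S(1−α)/(4σ)]^(1/4) = 232.6 K.
Inverting T_s⁴ = 2T_e⁴/(2−ε): (T_e/T_s)⁴ = 0.6712, so ε = 2(1 − 0.6712) = 0.6577.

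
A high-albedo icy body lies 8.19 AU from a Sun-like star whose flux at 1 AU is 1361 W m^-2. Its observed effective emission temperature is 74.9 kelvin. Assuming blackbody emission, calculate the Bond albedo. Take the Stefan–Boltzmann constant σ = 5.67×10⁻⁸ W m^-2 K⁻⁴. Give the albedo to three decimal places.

0.648

By the inverse-square law, S = 1361/8.19² = 20.29 W m^-2.
Energy balance: S(1−α)/4 = σT⁴, so 1−α = 4σT⁴/S.
σT⁴ = 1.784 W m^-2, so 4σT⁴ = 7.138 W m^-2.
1−α = 7.138/20.29 = 0.3518, so α = 0.6482.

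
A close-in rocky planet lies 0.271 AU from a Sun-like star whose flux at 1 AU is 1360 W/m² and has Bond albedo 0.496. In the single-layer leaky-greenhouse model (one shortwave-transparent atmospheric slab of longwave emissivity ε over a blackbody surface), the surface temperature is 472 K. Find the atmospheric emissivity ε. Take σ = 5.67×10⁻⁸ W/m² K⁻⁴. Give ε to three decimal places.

0.342

Irradiance scales as 1/d², so S = 1360 W/m² × (1/0.271)² = 18520 W/m².
First, T_e = [18520·(1−0.496)/(4σ)]^(1/4) = 450.4 K.
Inverting T_s⁴ = 2T_e⁴/(2−ε): (T_e/T_s)⁴ = 0.8291, so ε = 2(1 − 0.8291) = 0.3418.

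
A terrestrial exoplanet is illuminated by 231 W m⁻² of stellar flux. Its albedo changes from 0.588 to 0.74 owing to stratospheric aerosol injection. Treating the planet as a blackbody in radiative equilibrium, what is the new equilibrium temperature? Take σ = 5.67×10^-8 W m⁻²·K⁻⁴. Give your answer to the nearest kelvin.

128 K

New equilibrium: T₂ = [(1−0.74)·231.0/(4σ)]^(1/4) = 127.6 K.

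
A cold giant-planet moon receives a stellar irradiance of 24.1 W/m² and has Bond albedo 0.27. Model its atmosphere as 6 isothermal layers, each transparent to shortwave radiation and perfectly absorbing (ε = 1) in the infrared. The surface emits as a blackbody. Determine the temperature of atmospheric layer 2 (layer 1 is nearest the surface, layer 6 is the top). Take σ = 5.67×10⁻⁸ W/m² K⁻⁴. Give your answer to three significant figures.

140 K

Top-of-atmosphere balance: σT_e⁴ = S(1−α)/4 = 4.398 W/m² → T_e = 93.85 K.
Each opaque layer satisfies 2T_j⁴ = T_{j−1}⁴ + T_{j+1}⁴, giving T_k⁴ = (N+1−k)T_e⁴.
T_2 = (5)^(1/4)·93.85 = 140.3 K.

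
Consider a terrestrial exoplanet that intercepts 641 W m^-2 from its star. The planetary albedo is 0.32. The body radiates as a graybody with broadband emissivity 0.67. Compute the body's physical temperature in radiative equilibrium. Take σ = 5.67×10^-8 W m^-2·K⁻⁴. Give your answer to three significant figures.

231 K

Absorbed flux (global mean): S(1−α)/4 = 641.0·0.68/4 = 109.0 W m^-2.
Radiative balance εσT⁴ = 109.0 gives T = [109.0/(0.67·σ)]^(1/4) = 231.4 K.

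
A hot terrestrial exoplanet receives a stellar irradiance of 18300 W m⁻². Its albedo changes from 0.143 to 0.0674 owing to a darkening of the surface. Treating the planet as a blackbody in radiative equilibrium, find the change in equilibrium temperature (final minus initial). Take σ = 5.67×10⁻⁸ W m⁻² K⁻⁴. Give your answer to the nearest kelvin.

Initial: T₁ = [S(1−0.143)/(4σ)]^(1/4) = 512.8 K.
After:  T₂ = [18300·0.933/(4σ)]^(1/4) = 523.8 K.
ΔT = T₂ − T₁ = 10.95 K.

11 kelvin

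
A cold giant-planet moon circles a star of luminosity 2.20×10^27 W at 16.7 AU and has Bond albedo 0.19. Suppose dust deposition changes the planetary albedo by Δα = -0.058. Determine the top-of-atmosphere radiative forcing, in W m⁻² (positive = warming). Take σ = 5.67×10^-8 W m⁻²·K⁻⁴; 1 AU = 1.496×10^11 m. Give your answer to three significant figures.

Orbital distance: d = 16.7 AU = 2.498×10^12 m.
Spreading L over a sphere of radius d: S = 2.20×10^27/(4π·2.50×10^12²) = 28.05 W m⁻².
ΔF = −(S/4)Δα = −(28.05/4)×(-0.058) = 0.4067 W m⁻².

0.407 W m⁻²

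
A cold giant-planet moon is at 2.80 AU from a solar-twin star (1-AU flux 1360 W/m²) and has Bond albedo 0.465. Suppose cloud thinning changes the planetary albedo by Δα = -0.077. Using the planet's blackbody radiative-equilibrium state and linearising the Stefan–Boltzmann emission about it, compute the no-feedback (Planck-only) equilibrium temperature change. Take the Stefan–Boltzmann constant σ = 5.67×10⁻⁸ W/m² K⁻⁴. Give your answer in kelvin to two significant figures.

Irradiance scales as 1/d², so S = 1360 W/m² × (1/2.80)² = 173.5 W/m².
Reference equilibrium: T_e = [S(1−α)/(4σ)]^(1/4) = 142.2 K.
The change in absorbed flux is Δ[S(1−α)/4] = −SΔα/4 = 3.339 W/m².
Linearising σT⁴ gives d(σT⁴)/dT = 4σT_e³ = 0.6525 W/m² per K.
So ΔT₀ = 3.339/0.6525 = 5.12 K.

5.1 K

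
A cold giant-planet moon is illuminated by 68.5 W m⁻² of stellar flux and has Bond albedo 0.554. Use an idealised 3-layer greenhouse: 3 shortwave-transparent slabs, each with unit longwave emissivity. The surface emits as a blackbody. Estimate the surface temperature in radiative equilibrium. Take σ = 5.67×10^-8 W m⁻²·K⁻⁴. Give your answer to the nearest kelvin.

152 K

The effective emission temperature is T_e = [S(1−α)/(4σ)]^¼ = 107.7 K.
For an N-layer opaque stack, T_s⁴ = (N+1)T_e⁴, hence T_s = (4)^(1/4)×107.7 K = 152.4 K.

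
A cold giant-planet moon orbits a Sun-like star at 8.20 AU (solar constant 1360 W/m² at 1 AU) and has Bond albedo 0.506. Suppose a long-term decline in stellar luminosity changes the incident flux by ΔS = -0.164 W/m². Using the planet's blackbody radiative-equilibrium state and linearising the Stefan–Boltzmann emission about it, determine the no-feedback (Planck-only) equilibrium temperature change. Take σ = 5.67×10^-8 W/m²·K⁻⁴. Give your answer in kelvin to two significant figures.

By the inverse-square law, S = 1360/8.20² = 20.23 W/m².
Unperturbed T_e = [20.23·(1−0.506)/(4σ)]^¼ = 81.47 K.
TOA radiative forcing: ΔF = (1−α)ΔS/4 = 0.494·(-0.164)/4 = -0.02025 W/m².
Planck response: λ_P = 4σT_e³ = 4·5.67×10⁻⁸·(81.47)³ = 0.1226 W/m²/K.
So ΔT₀ = -0.02025/0.1226 = -0.165 K.

-0.17 K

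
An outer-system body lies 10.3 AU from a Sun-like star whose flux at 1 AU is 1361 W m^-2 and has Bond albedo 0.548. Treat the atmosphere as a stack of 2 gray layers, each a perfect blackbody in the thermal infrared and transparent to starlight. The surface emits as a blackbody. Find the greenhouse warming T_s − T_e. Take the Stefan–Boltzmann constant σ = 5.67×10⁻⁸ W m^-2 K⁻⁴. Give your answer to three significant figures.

22.5 K

Flux at the orbit: S = 1361/(10.3)² = 12.83 W m^-2.
Top-of-atmosphere balance: σT_e⁴ = S(1−α)/4 = 1.450 W m^-2 → T_e = 71.11 K.
T_s = (N+1)^(1/4)·T_e = 93.58 K.
So the greenhouse effect raises the surface by 93.58 − 71.11 = 22.48 K.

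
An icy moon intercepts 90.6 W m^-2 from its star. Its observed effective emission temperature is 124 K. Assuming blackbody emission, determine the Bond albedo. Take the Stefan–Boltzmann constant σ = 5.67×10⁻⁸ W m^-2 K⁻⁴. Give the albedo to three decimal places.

0.408

Rearranging the radiative balance, α = 1 − 4σT⁴/S.
4σT⁴ = 4·5.67×10⁻⁸·(124)⁴ = 53.62 W m^-2.
Hence α = 1 − 53.62/90.60 = 0.4082.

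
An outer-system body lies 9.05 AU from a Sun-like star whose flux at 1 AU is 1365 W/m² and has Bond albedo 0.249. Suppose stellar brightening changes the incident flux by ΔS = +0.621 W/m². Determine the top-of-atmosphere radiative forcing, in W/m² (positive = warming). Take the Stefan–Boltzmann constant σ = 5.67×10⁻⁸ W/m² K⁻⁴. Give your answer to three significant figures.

0.117 W/m²

Flux at the orbit: S = 1365/(9.05)² = 16.67 W/m².
Only a fraction (1−α) is absorbed and it's spread over 4πR², so ΔF = (1−α)ΔS/4 = 0.1166 W/m².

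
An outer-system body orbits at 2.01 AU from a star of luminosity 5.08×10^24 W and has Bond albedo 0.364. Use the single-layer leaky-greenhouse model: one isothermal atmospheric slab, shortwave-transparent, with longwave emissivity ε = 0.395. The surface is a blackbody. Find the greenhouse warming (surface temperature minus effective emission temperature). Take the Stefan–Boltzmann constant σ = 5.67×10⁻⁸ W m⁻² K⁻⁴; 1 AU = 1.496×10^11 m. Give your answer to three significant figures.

3.36 K

d = 2.01 × 1.496×10^11 m = 3.007×10^11 m.
Flux at the orbit: S = L/(4πd²) = 5.08×10^24/(4π·(3.01×10^11)²) = 4.471 W m⁻².
Effective emission temperature (TOA balance): σT_e⁴ = S(1−α)/4 = 0.7109 W m⁻² → T_e = 59.50 K.
For a single slab of emissivity ε, T_s⁴ = 2T_e⁴/(2−ε); thus T_s = 59.50·(1.246)^(1/4) = 62.87 K.
Greenhouse warming: T_s − T_e = 3.365 K.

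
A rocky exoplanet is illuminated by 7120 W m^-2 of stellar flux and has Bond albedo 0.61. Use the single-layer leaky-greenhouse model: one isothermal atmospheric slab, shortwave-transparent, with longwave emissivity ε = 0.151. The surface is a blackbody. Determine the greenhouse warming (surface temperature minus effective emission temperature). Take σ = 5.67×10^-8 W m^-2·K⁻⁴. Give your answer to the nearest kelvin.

7 K

Effective emission temperature (TOA balance): σT_e⁴ = S(1−α)/4 = 694.2 W m^-2 → T_e = 332.6 K.
For a single slab of emissivity ε, T_s⁴ = 2T_e⁴/(2−ε); thus T_s = 332.6·(1.082)^(1/4) = 339.2 K.
Greenhouse warming: T_s − T_e = 6.593 K.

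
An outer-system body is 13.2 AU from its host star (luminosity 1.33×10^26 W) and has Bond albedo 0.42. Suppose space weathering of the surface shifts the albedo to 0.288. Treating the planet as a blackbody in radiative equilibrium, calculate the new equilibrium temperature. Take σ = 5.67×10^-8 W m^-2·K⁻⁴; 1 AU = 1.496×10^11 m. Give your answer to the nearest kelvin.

54 kelvin

Orbital distance: d = 13.2 AU = 1.975×10^12 m.
Flux at the orbit: S = L/(4πd²) = 1.33×10^26/(4π·(1.97×10^12)²) = 2.714 W m^-2.
New equilibrium: T₂ = [(1−0.288)·2.714/(4σ)]^(1/4) = 54.03 K.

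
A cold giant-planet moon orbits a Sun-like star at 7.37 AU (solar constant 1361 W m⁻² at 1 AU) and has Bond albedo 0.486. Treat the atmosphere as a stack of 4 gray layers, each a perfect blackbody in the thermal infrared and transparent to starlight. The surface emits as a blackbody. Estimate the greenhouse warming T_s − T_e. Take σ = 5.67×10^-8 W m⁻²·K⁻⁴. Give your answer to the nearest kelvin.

By the inverse-square law, S = 1361/7.37² = 25.06 W m⁻².
Top-of-atmosphere balance: σT_e⁴ = S(1−α)/4 = 3.220 W m⁻² → T_e = 86.81 K.
T_s = (N+1)^(1/4)·T_e = 129.8 K.
So the greenhouse effect raises the surface by 129.8 − 86.81 = 43.00 K.

43 kelvin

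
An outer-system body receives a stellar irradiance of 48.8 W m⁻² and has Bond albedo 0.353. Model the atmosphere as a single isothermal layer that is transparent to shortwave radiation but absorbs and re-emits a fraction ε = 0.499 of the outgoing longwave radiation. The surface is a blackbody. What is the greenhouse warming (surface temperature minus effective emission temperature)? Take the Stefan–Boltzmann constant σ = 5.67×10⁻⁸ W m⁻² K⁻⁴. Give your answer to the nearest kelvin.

At the top of the atmosphere, σT_e⁴ = S(1−α)/4 = 7.893 W m⁻², giving T_e = 108.6 K.
For a single slab of emissivity ε, T_s⁴ = 2T_e⁴/(2−ε); thus T_s = 108.6·(1.332)^(1/4) = 116.7 K.
Greenhouse warming: T_s − T_e = 8.081 K.

8 kelvin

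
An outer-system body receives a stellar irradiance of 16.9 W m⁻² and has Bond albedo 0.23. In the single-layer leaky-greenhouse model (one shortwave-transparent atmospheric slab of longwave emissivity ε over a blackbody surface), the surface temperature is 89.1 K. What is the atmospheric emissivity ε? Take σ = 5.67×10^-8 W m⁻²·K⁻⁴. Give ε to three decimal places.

0.179

First, T_e = [16.90·(1−0.23)/(4σ)]^(1/4) = 87.03 K.
T_s⁴ = T_e⁴·2/(2−ε) → ε = 2 − 2(T_e/T_s)⁴ = 2 − 2·(87.03/89.1)⁴ = 0.1792.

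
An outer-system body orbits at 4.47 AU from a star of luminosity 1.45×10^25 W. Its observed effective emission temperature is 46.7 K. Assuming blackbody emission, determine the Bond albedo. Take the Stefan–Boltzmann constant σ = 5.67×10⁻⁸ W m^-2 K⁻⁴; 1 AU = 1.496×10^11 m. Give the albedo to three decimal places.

Orbital distance: d = 4.47 AU = 6.687×10^11 m.
S = L/(4πd²) = 2.580 W m^-2.
Energy balance: S(1−α)/4 = σT⁴, so 1−α = 4σT⁴/S.
σT⁴ = 0.2697 W m^-2, so 4σT⁴ = 1.079 W m^-2.
Hence α = 1 − 1.079/2.580 = 0.5819.

0.582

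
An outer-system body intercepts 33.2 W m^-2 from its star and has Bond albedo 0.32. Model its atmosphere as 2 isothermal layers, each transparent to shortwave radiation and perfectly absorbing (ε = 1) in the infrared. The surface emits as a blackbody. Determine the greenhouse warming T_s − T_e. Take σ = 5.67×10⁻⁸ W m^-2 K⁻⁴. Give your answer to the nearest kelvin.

32 K

The effective emission temperature is T_e = [S(1−α)/(4σ)]^¼ = 99.89 K.
Surface: T_s = (3)^¼·T_e = 131.5 K.
Warming: T_s − T_e = 31.57 K.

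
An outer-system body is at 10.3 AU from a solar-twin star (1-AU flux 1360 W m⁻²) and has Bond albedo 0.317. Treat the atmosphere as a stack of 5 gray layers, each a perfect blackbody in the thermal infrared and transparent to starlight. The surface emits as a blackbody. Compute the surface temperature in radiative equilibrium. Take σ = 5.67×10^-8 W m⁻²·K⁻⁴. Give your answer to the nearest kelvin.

Irradiance scales as 1/d², so S = 1360 W m⁻² × (1/10.3)² = 12.82 W m⁻².
The effective emission temperature is T_e = [S(1−α)/(4σ)]^¼ = 78.82 K.
Layer-by-layer balance gives σT_s⁴ = (N+1)σT_e⁴, so T_s = 6^¼·78.82 = 123.4 K.

123 K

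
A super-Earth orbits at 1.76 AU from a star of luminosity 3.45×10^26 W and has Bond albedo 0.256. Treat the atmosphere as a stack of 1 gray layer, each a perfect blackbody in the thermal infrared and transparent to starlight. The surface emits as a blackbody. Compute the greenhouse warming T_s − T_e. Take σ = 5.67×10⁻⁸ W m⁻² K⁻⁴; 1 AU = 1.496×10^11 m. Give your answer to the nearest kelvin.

36 kelvin

Orbital distance: d = 1.76 AU = 2.633×10^11 m.
Flux at the orbit: S = L/(4πd²) = 3.45×10^26/(4π·(2.63×10^11)²) = 396.0 W m⁻².
Top-of-atmosphere balance: σT_e⁴ = S(1−α)/4 = 73.66 W m⁻² → T_e = 189.9 K.
T_s = (N+1)^(1/4)·T_e = 225.8 K.
Warming: T_s − T_e = 35.92 K.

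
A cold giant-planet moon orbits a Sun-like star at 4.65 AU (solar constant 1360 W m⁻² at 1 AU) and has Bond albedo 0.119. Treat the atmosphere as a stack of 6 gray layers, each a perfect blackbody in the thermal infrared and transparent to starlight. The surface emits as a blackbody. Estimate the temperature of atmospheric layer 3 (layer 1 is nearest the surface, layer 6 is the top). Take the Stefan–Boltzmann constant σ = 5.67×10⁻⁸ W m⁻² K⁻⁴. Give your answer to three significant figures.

177 K

By the inverse-square law, S = 1360/4.65² = 62.90 W m⁻².
Top-of-atmosphere balance: σT_e⁴ = S(1−α)/4 = 13.85 W m⁻² → T_e = 125.0 K.
The net upward flux σT_e⁴ is constant between every pair of levels, so T_k⁴ = (N+1−k)T_e⁴.
T_3 = (4)^(1/4)·125.0 = 176.8 K.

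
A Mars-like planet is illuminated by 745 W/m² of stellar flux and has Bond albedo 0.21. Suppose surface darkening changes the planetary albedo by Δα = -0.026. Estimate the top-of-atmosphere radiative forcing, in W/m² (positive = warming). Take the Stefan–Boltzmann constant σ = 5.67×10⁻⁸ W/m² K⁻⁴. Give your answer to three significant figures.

TOA radiative forcing: ΔF = −S·Δα/4 = −745.0·(-0.026)/4 = 4.842 W/m².

4.84 W/m²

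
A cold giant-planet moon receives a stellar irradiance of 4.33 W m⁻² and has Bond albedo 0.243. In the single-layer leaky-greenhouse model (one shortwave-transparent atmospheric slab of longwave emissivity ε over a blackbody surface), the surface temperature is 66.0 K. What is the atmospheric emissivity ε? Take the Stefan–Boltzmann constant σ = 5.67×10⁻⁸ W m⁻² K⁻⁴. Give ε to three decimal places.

TOA balance gives T_e = 61.66 K.
Inverting T_s⁴ = 2T_e⁴/(2−ε): (T_e/T_s)⁴ = 0.7617, so ε = 2(1 − 0.7617) = 0.4767.

0.477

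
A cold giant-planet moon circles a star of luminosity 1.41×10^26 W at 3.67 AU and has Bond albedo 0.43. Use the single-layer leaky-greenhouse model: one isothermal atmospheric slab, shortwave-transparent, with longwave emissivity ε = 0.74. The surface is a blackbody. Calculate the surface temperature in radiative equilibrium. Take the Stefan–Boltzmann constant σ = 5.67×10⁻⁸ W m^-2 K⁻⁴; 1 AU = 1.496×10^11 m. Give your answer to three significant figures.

d = 3.67 × 1.496×10^11 m = 5.490×10^11 m.
Flux at the orbit: S = L/(4πd²) = 1.41×10^26/(4π·(5.49×10^11)²) = 37.22 W m^-2.
The planet radiates to space at T_e = [S(1−α)/(4σ)]^(1/4) = 98.35 K.
For a single slab of emissivity ε, T_s⁴ = 2T_e⁴/(2−ε); thus T_s = 98.35·(1.587)^(1/4) = 110.4 K.

110 K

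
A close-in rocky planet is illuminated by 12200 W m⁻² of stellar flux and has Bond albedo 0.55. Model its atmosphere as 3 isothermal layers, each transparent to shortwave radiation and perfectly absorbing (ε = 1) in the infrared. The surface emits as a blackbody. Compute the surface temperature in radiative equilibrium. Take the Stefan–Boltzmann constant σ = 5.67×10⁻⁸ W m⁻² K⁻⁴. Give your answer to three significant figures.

558 K

OLR = S(1−α)/4 = 1372 W m⁻²; the top layer radiates at T_e = 394.4 K.
With N = 3 opaque layers, T_s = (N+1)^(1/4)·T_e = 4^(1/4)·394.4 = 557.8 K.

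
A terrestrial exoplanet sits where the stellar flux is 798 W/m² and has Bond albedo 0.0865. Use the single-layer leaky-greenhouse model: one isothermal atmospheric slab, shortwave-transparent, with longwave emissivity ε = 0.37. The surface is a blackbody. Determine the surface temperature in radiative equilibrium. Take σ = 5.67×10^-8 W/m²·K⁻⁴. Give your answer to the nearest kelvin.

The planet radiates to space at T_e = [S(1−α)/(4σ)]^(1/4) = 238.1 K.
Surface balance with a leaky layer gives σT_s⁴ = σT_e⁴·2/(2−ε), so T_s = T_e·[2/(2−0.37)]^(1/4) = 250.6 K.

251 K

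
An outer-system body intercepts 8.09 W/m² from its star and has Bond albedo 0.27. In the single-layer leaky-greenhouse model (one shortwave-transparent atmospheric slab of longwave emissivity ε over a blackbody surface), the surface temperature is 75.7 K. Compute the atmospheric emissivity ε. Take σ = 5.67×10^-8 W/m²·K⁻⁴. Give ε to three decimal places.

0.414

First, T_e = [8.090·(1−0.27)/(4σ)]^(1/4) = 71.43 K.
Inverting T_s⁴ = 2T_e⁴/(2−ε): (T_e/T_s)⁴ = 0.7929, so ε = 2(1 − 0.7929) = 0.4141.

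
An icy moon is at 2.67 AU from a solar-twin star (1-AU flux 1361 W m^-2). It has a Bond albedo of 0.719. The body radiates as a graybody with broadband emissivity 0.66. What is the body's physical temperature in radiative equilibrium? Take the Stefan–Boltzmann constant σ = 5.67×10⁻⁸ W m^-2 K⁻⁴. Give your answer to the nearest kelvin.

138 kelvin

By the inverse-square law, S = 1361/2.67² = 190.9 W m^-2.
Averaging over the sphere, the absorbed flux is S(1−α)/4 = 13.41 W m^-2.
Equating to εσT⁴ with ε = 0.66: T = (13.41/0.66σ)^(1/4) = 137.6 K.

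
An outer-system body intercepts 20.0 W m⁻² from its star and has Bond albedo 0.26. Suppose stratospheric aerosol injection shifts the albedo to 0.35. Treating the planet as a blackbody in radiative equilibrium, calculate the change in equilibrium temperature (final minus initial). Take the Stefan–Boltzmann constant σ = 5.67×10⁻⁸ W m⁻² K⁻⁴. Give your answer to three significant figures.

With α = 0.26, T₁ = 89.88 K.
After:  T₂ = [20.00·0.65/(4σ)]^(1/4) = 87.01 K.
ΔT = T₂ − T₁ = -2.867 K.

-2.87 kelvin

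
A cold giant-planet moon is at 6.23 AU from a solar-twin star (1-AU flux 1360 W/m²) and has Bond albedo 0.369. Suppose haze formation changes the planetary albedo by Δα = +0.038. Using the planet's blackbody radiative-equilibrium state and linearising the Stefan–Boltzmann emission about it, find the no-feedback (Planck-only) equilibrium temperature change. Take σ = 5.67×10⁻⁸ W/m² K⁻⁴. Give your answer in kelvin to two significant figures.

-1.5 kelvin

By the inverse-square law, S = 1360/6.23² = 35.04 W/m².
Unperturbed T_e = [35.04·(1−0.369)/(4σ)]^¼ = 99.37 K.
TOA radiative forcing: ΔF = −S·Δα/4 = −35.04·(+0.038)/4 = -0.3329 W/m².
The Planck feedback parameter is 4σT_e³ = 0.2225 W/m²/K.
So ΔT₀ = -0.3329/0.2225 = -1.50 K.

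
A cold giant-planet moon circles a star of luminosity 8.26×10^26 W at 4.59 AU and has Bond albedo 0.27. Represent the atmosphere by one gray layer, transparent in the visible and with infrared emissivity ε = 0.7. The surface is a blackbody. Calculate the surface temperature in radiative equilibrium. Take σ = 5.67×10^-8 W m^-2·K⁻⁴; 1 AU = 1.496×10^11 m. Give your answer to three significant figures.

162 kelvin

Orbital distance: d = 4.59 AU = 6.867×10^11 m.
S = L/(4πd²) = 139.4 W m^-2.
The planet radiates to space at T_e = [S(1−α)/(4σ)]^(1/4) = 145.5 K.
For a single slab of emissivity ε, T_s⁴ = 2T_e⁴/(2−ε); thus T_s = 145.5·(1.538)^(1/4) = 162.1 K.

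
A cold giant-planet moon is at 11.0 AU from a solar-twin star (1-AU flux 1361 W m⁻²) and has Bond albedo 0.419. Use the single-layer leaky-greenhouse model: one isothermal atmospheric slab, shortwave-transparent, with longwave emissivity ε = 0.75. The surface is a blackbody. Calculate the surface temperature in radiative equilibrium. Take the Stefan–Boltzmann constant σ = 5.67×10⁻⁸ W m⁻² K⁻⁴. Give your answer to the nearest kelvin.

Irradiance scales as 1/d², so S = 1361 W m⁻² × (1/11.0)² = 11.25 W m⁻².
The planet radiates to space at T_e = [S(1−α)/(4σ)]^(1/4) = 73.27 K.
Surface balance with a leaky layer gives σT_s⁴ = σT_e⁴·2/(2−ε), so T_s = T_e·[2/(2−0.75)]^(1/4) = 82.40 K.

82 kelvin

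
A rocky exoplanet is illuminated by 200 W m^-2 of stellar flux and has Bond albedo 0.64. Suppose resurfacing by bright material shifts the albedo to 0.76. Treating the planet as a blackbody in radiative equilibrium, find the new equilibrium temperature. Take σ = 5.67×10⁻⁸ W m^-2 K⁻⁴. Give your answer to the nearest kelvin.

121 K

T₂ = [S(1−α₂)/(4σ)]^(1/4) = [200.0·0.24/(4σ)]^(1/4) = 120.6 K.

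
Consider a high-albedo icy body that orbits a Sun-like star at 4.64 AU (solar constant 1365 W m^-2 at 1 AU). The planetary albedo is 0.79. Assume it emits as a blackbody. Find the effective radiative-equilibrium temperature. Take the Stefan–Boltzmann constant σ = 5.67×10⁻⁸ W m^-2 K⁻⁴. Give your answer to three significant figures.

87.5 kelvin

Flux at the orbit: S = 1365/(4.64)² = 63.40 W m^-2.
Absorbed flux (global mean): S(1−α)/4 = 63.40·0.21/4 = 3.329 W m^-2.
Balancing against σT⁴: T = (3.329/5.67×10⁻⁸)^(1/4) = 87.53 K.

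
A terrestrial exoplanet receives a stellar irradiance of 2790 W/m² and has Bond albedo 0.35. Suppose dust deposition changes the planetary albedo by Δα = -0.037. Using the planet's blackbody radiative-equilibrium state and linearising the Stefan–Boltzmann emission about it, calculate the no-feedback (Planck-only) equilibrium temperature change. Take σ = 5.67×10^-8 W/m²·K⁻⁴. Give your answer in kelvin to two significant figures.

The baseline emission temperature is T_e = 299.0 K.
TOA radiative forcing: ΔF = −S·Δα/4 = −2790·(-0.037)/4 = 25.81 W/m².
Linearising σT⁴ gives d(σT⁴)/dT = 4σT_e³ = 6.065 W/m² per K.
So ΔT₀ = 25.81/6.065 = 4.26 K.

4.3 K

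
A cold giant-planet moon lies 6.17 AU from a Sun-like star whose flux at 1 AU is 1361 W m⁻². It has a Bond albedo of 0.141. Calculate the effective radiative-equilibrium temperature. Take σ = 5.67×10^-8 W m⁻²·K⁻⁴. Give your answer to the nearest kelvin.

108 kelvin

Irradiance scales as 1/d², so S = 1361 W m⁻² × (1/6.17)² = 35.75 W m⁻².
Absorbed flux (global mean): S(1−α)/4 = 35.75·0.859/4 = 7.678 W m⁻².
Balancing against σT⁴: T = (7.678/5.67×10⁻⁸)^(1/4) = 107.9 K.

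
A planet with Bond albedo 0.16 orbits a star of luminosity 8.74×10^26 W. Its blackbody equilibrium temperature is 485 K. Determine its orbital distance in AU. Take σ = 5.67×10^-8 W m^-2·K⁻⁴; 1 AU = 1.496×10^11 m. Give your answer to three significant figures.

Energy balance gives S = 4σT⁴/(1−α) = 14940 W m^-2.
S = L/(4πd²) → d = √(L/4πS) = √(8.74×10^26/(4π·14940)) = 6.823×10^10 m = 0.4561 AU.

0.456 AU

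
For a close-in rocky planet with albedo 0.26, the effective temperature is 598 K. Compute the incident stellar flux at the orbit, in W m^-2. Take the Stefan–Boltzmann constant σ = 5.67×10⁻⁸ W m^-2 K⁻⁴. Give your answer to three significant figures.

39200 W m^-2

From S(1−α)/4 = σT⁴: S = 4σT⁴/(1−α).
The emitted flux is σT⁴ = 7251 W m^-2.
So S = 4×7251/(1−0.26) = 39190 W m^-2.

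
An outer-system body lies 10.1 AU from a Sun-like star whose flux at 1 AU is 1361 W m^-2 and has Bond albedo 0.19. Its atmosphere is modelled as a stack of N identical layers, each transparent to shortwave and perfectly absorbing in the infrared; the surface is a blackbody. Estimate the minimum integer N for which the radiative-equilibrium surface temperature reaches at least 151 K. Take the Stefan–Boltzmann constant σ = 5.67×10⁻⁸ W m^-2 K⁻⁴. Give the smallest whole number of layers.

10

By the inverse-square law, S = 1361/10.1² = 13.34 W m^-2.
Top-of-atmosphere balance: σT_e⁴ = S(1−α)/4 = 2.702 W m^-2 → T_e = 83.08 K.
Need (N+1)T_e⁴ ≥ T_s⁴, i.e. N+1 ≥ (151/83.08)⁴ = 10.911.
Rounding up, N = 10.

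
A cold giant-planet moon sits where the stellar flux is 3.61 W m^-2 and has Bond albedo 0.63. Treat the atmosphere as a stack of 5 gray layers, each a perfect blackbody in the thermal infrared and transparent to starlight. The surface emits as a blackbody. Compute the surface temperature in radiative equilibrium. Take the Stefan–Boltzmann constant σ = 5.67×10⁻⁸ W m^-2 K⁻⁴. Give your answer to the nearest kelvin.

77 kelvin

Top-of-atmosphere balance: σT_e⁴ = S(1−α)/4 = 0.3339 W m^-2 → T_e = 49.26 K.
For an N-layer opaque stack, T_s⁴ = (N+1)T_e⁴, hence T_s = (6)^(1/4)×49.26 K = 77.10 K.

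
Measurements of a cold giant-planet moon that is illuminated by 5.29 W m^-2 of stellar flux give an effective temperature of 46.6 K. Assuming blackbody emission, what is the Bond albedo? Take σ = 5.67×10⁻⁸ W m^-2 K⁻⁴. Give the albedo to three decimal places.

Energy balance: S(1−α)/4 = σT⁴, so 1−α = 4σT⁴/S.
4σT⁴ = 4·5.67×10⁻⁸·(46.6)⁴ = 1.070 W m^-2.
1−α = 1.070/5.290 = 0.2022, so α = 0.7978.

0.798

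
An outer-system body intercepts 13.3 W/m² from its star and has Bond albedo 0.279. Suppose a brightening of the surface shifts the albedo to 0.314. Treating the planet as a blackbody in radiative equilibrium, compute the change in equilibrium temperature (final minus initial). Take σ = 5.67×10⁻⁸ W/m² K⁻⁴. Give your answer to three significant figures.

With α = 0.279, T₁ = 80.64 K.
Final:   T₂ = [S(1−0.314)/(4σ)]^(1/4) = 79.64 K.
ΔT = T₂ − T₁ = -0.9969 K.

-0.997 K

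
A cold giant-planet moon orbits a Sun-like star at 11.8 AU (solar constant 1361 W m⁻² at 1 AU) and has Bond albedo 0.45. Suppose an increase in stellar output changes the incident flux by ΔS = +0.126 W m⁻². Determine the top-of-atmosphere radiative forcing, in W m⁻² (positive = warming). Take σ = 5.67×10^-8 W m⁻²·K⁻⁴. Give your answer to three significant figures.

0.0173 W m⁻²

By the inverse-square law, S = 1361/11.8² = 9.774 W m⁻².
TOA radiative forcing: ΔF = (1−α)ΔS/4 = 0.55·(+0.126)/4 = 0.01733 W m⁻².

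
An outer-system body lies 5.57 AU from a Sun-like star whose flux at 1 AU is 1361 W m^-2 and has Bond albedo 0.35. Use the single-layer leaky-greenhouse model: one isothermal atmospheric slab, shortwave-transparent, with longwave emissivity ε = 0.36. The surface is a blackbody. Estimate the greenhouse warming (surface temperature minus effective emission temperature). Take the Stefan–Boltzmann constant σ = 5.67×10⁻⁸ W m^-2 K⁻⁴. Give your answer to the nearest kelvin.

5 K

By the inverse-square law, S = 1361/5.57² = 43.87 W m^-2.
At the top of the atmosphere, σT_e⁴ = S(1−α)/4 = 7.129 W m^-2, giving T_e = 105.9 K.
For a single slab of emissivity ε, T_s⁴ = 2T_e⁴/(2−ε); thus T_s = 105.9·(1.22)^(1/4) = 111.3 K.
The atmosphere warms the surface by 5.386 K.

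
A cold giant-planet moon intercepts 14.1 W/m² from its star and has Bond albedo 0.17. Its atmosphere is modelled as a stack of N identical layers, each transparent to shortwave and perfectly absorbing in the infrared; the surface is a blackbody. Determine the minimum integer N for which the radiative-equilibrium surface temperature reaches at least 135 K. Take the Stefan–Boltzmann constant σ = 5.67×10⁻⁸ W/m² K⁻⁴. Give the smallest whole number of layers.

The effective emission temperature is T_e = [S(1−α)/(4σ)]^¼ = 84.75 K.
T_s = (N+1)^(1/4)·T_e ≥ 135 K requires N+1 ≥ (T_s/T_e)⁴ = (135/84.75)⁴ = 6.437.
So N ≥ 5.437; the smallest integer is N = 6.

6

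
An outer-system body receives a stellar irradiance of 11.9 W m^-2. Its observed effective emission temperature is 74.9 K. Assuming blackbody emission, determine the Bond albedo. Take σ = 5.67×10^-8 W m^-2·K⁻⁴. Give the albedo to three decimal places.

0.400

Energy balance: S(1−α)/4 = σT⁴, so 1−α = 4σT⁴/S.
σT⁴ = 1.784 W m^-2, so 4σT⁴ = 7.138 W m^-2.
Hence α = 1 − 7.138/11.90 = 0.4002.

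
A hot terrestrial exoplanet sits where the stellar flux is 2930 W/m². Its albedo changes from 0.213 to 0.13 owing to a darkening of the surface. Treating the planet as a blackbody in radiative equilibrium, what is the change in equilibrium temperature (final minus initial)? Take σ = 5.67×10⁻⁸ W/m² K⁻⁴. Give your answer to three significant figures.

8.06 K

Initial: T₁ = [S(1−0.213)/(4σ)]^(1/4) = 317.5 K.
After:  T₂ = [2930·0.87/(4σ)]^(1/4) = 325.6 K.
Change: 325.6 − 317.5 = 8.060 K.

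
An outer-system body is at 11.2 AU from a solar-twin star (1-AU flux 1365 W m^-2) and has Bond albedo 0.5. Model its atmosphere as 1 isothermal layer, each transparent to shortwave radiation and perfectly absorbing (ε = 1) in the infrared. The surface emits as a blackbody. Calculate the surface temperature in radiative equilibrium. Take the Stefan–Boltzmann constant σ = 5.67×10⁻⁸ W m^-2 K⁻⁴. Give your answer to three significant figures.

Flux at the orbit: S = 1365/(11.2)² = 10.88 W m^-2.
Top-of-atmosphere balance: σT_e⁴ = S(1−α)/4 = 1.360 W m^-2 → T_e = 69.99 K.
For an N-layer opaque stack, T_s⁴ = (N+1)T_e⁴, hence T_s = (2)^(1/4)×69.99 K = 83.23 K.

83.2 K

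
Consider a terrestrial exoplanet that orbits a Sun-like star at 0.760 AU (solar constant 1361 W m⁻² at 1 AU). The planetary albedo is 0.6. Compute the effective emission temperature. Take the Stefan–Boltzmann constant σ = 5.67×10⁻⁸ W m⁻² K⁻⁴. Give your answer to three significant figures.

Flux at the orbit: S = 1361/(0.760)² = 2356 W m⁻².
The planet absorbs (1−α)S over its disc πR² and re-emits over 4πR², so the mean absorbed flux is (1−0.6)·2356/4 = 235.6 W m⁻².
Set σT⁴ = 235.6 → T = (235.6/σ)^(1/4) = 253.9 K.

254 K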